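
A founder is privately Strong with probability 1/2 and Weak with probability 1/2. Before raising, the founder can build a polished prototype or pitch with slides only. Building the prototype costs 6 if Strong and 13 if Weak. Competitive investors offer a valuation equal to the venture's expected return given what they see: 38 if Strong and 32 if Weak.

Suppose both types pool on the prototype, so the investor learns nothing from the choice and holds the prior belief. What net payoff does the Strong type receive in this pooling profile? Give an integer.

29

Pooled valuation = 1/2·38 + 1/2·32 = 35.
Strong pays cost 6 for the prototype, so net payoff = 35 − 6 = 29.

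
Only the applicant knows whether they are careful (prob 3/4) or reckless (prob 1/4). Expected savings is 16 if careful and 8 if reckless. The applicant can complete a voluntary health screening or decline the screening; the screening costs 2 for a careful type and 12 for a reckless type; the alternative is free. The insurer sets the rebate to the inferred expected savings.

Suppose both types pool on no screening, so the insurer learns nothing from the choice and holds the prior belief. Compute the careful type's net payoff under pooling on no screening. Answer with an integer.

Pooled rebate = 3/4·16 + 1/4·8 = 14.
careful pays no cost for no screening, so net payoff = 14.

14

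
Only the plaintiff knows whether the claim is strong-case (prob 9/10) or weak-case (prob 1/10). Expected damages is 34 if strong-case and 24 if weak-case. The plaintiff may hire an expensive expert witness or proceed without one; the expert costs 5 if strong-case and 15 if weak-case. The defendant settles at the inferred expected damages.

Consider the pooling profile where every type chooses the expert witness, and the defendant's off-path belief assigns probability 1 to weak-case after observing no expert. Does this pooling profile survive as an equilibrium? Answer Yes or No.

No

On path, the defendant holds the prior and pays 9/10·34 + 1/10·24 = 33. Off path (no expert), believing weak-case, it pays 24.
strong-case: the expert witness nets 33 − 5 = 28; no expert nets 24. strong-case stays.
weak-case: the expert witness nets 33 − 15 = 18; no expert nets 24. weak-case would deviate.
A type deviates, so pooling fails.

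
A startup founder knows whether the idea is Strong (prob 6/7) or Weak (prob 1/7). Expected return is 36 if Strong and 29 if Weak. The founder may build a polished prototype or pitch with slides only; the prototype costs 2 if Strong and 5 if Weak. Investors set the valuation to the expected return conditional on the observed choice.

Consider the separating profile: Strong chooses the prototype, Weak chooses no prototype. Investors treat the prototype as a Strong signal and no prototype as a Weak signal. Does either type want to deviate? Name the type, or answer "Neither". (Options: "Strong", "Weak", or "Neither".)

Weak

The prototype pays 36; no prototype pays 29.
Strong: assigned the prototype, nets 36 − 2 = 34; deviating to no prototype nets 29.
Weak: assigned no prototype, nets 29; deviating to the prototype nets 36 − 5 = 31.
The Weak type gains 2 by deviating.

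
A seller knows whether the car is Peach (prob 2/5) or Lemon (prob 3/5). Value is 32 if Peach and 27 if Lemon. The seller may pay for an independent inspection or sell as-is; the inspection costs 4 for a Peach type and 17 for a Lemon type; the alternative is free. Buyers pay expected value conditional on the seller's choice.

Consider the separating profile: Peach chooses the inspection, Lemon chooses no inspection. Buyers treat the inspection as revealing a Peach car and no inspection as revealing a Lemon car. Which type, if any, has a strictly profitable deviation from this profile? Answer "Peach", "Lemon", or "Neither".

The inspection pays 32; no inspection pays 27.
Peach: assigned the inspection, nets 32 − 4 = 28; deviating to no inspection nets 27.
Lemon: assigned no inspection, nets 27; deviating to the inspection nets 32 − 17 = 15.
Both types strictly prefer their assigned action; no profitable deviation.

Neither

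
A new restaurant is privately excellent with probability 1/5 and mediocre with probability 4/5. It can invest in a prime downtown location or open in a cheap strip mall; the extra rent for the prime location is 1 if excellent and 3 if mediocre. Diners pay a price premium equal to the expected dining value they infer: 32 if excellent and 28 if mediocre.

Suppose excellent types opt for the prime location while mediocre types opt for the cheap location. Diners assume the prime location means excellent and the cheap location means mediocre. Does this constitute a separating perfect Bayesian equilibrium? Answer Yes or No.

No

Under these beliefs, the prime location earns price premium 32 and the cheap location earns price premium 28.
excellent: the prime location nets 32 − 1 = 31; the cheap location nets 28. excellent prefers the prime location.
mediocre: the prime location nets 32 − 3 = 29; the cheap location nets 28. mediocre would deviate to the prime location.
mediocre has a profitable deviation, so the profile is not an equilibrium.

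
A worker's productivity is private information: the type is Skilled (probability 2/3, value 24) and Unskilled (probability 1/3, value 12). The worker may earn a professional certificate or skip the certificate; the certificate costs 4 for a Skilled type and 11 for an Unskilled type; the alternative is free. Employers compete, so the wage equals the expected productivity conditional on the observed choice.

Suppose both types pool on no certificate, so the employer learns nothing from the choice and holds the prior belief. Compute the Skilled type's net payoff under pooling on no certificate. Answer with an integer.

20

Pooled wage = 2/3·24 + 1/3·12 = 20.
Skilled pays no cost for no certificate, so net payoff = 20.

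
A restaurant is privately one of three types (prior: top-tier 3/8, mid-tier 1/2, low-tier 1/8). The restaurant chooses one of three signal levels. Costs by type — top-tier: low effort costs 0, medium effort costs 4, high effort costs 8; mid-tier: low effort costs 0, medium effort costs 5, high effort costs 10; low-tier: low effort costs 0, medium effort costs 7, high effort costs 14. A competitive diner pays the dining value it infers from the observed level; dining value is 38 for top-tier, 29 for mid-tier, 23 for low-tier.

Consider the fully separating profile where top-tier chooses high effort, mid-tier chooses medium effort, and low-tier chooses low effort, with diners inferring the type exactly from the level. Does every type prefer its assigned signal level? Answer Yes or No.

No

Separating price premiums: high effort → 38, medium effort → 29, low effort → 23.
top-tier (assigned high effort): low effort: 23 − 0 = 23; medium effort: 29 − 4 = 25; high effort: 38 − 8 = 30. top-tier stays.
mid-tier (assigned medium effort): low effort: 23 − 0 = 23; medium effort: 29 − 5 = 24; high effort: 38 − 10 = 28. mid-tier prefers high effort.
low-tier (assigned low effort): low effort: 23 − 0 = 23; medium effort: 29 − 7 = 22; high effort: 38 − 14 = 24. low-tier prefers high effort.
At least one type deviates; the separating profile fails.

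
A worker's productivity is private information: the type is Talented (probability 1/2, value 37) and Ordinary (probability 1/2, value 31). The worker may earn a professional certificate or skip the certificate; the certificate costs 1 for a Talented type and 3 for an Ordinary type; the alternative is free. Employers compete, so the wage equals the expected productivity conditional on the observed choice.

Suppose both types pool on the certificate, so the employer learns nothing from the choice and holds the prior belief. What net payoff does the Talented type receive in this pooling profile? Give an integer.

Pooled wage = 1/2·37 + 1/2·31 = 34.
Talented pays cost 1 for the certificate, so net payoff = 34 − 1 = 33.

33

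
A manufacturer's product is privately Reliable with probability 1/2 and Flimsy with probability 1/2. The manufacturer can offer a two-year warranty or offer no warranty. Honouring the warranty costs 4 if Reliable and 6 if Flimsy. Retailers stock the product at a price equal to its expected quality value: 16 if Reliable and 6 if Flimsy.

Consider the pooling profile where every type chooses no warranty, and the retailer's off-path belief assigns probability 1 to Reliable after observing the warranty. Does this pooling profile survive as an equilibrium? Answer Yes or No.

No

On path, the retailer holds the prior and pays 1/2·16 + 1/2·6 = 11. Off path (the warranty), believing Reliable, it pays 16.
Reliable: no warranty nets 11; the warranty nets 16 − 4 = 12. Reliable would deviate.
Flimsy: no warranty nets 11; the warranty nets 16 − 6 = 10. Flimsy stays.
A type deviates, so pooling fails.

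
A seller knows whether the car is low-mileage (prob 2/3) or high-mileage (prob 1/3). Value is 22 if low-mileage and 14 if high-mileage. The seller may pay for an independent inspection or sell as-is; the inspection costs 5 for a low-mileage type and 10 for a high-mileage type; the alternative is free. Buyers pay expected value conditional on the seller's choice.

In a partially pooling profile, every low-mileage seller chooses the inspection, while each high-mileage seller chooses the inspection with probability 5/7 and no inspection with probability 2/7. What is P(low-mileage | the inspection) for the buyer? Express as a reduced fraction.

P(the inspection) = (2/3)·1 + (1/3)·(5/7) = 19/21.
By Bayes' rule, P(low-mileage | the inspection) = (2/3) / (19/21) = 14/19.

14/19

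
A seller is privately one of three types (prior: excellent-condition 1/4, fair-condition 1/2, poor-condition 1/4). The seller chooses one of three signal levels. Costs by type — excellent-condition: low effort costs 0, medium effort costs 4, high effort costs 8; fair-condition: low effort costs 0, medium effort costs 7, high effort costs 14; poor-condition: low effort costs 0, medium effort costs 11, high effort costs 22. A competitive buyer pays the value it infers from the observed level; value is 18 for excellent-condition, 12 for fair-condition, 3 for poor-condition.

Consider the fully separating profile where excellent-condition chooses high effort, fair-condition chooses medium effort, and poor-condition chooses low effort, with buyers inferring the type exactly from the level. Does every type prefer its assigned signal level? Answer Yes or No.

Yes

Separating prices: high effort → 18, medium effort → 12, low effort → 3.
excellent-condition (assigned high effort): low effort: 3 − 0 = 3; medium effort: 12 − 4 = 8; high effort: 18 − 8 = 10. excellent-condition stays.
fair-condition (assigned medium effort): low effort: 3 − 0 = 3; medium effort: 12 − 7 = 5; high effort: 18 − 14 = 4. fair-condition stays.
poor-condition (assigned low effort): low effort: 3 − 0 = 3; medium effort: 12 − 11 = 1; high effort: 18 − 22 = -4. poor-condition stays.
Every type prefers its assigned level; separation holds.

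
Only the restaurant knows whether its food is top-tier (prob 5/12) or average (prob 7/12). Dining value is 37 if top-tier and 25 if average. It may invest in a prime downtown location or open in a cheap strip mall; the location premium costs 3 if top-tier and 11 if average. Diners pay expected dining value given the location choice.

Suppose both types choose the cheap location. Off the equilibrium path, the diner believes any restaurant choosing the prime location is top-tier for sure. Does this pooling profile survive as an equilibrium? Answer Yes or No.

No

On path, the diner holds the prior and pays 5/12·37 + 7/12·25 = 30. Off path (the prime location), believing top-tier, it pays 37.
top-tier: the cheap location nets 30; the prime location nets 37 − 3 = 34. top-tier would deviate.
average: the cheap location nets 30; the prime location nets 37 − 11 = 26. average stays.
A type deviates, so pooling fails.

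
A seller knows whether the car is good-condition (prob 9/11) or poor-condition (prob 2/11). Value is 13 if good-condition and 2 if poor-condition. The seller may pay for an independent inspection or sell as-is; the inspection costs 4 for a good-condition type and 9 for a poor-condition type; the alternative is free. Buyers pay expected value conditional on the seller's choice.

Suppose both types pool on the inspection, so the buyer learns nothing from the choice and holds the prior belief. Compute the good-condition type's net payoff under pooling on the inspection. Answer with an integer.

Pooled price = 9/11·13 + 2/11·2 = 11.
good-condition pays cost 4 for the inspection, so net payoff = 11 − 4 = 7.

7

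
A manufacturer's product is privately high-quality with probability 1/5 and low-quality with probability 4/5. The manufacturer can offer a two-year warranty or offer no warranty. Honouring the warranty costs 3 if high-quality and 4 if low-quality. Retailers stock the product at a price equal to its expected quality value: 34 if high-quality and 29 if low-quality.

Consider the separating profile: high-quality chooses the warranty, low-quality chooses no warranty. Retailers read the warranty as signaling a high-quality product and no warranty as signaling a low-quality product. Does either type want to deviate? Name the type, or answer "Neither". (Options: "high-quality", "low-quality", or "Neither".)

low-quality

The warranty pays 34; no warranty pays 29.
high-quality: assigned the warranty, nets 34 − 3 = 31; deviating to no warranty nets 29.
low-quality: assigned no warranty, nets 29; deviating to the warranty nets 34 − 4 = 30.
The low-quality type gains 1 by deviating.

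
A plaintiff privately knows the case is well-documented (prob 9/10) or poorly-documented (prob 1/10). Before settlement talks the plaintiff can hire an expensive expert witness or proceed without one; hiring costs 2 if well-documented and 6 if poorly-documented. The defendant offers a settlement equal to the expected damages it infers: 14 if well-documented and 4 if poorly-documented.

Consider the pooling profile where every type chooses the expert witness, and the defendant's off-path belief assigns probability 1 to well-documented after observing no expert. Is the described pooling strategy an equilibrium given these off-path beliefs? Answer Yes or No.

No

On path, the defendant holds the prior and pays 9/10·14 + 1/10·4 = 13. Off path (no expert), believing well-documented, it pays 14.
well-documented: the expert witness nets 13 − 2 = 11; no expert nets 14. well-documented would deviate.
poorly-documented: the expert witness nets 13 − 6 = 7; no expert nets 14. poorly-documented would deviate.
A type deviates, so pooling fails.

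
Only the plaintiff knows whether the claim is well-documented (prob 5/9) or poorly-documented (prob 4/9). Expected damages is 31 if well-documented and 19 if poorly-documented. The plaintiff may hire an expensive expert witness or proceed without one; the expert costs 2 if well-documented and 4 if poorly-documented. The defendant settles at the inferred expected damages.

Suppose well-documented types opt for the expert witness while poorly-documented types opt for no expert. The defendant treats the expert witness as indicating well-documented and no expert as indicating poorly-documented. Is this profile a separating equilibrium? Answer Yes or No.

Under these beliefs, the expert witness earns settlement 31 and no expert earns settlement 19.
well-documented: the expert witness nets 31 − 2 = 29; no expert nets 19. well-documented prefers the expert witness.
poorly-documented: the expert witness nets 31 − 4 = 27; no expert nets 19. poorly-documented would deviate to the expert witness.
poorly-documented has a profitable deviation, so the profile is not an equilibrium.

No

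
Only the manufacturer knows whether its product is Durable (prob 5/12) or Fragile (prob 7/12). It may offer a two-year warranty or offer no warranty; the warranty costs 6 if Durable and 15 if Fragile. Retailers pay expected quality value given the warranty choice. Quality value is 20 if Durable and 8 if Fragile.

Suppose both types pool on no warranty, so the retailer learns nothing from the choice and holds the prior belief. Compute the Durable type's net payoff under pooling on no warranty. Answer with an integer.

13

Pooled price = 5/12·20 + 7/12·8 = 13.
Durable pays no cost for no warranty, so net payoff = 13.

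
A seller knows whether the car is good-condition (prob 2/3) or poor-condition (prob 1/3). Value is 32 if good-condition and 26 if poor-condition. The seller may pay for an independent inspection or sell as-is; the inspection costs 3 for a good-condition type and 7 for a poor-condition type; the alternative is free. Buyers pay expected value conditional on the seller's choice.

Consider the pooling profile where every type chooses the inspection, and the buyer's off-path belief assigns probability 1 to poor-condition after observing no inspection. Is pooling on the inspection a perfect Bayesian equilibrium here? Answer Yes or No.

On path, the buyer holds the prior and pays 2/3·32 + 1/3·26 = 30. Off path (no inspection), believing poor-condition, it pays 26.
good-condition: the inspection nets 30 − 3 = 27; no inspection nets 26. good-condition stays.
poor-condition: the inspection nets 30 − 7 = 23; no inspection nets 26. poor-condition would deviate.
A type deviates, so pooling fails.

No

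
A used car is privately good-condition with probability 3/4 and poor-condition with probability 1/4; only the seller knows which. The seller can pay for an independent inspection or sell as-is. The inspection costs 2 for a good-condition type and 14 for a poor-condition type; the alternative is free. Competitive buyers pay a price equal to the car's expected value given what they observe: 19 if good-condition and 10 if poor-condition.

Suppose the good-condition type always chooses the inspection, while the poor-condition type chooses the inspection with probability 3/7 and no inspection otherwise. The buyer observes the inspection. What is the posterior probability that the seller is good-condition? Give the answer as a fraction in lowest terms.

7/8

P(the inspection) = (3/4)·1 + (1/4)·(3/7) = 6/7.
By Bayes' rule, P(good-condition | the inspection) = (3/4) / (6/7) = 7/8.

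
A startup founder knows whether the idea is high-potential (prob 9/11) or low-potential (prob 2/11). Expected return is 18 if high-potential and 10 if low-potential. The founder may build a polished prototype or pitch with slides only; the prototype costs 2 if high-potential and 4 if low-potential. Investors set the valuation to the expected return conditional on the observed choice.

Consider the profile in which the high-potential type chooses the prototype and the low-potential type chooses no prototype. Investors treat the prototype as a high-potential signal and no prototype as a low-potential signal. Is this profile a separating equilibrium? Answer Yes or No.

Under these beliefs, the prototype earns valuation 18 and no prototype earns valuation 10.
high-potential: the prototype nets 18 − 2 = 16; no prototype nets 10. high-potential prefers the prototype.
low-potential: the prototype nets 18 − 4 = 14; no prototype nets 10. low-potential would deviate to the prototype.
low-potential has a profitable deviation, so the profile is not an equilibrium.

No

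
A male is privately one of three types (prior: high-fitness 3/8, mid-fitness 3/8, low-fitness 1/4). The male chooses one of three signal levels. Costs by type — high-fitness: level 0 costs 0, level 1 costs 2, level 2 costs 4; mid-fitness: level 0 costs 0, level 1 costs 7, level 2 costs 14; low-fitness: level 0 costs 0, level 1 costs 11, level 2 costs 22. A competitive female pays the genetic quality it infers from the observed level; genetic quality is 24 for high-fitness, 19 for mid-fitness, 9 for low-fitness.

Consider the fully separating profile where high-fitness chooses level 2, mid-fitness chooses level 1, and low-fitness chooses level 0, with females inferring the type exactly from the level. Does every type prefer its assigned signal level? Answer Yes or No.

Separating mating payoffs: level 2 → 24, level 1 → 19, level 0 → 9.
high-fitness (assigned level 2): level 0: 9 − 0 = 9; level 1: 19 − 2 = 17; level 2: 24 − 4 = 20. high-fitness stays.
mid-fitness (assigned level 1): level 0: 9 − 0 = 9; level 1: 19 − 7 = 12; level 2: 24 − 14 = 10. mid-fitness stays.
low-fitness (assigned level 0): level 0: 9 − 0 = 9; level 1: 19 − 11 = 8; level 2: 24 − 22 = 2. low-fitness stays.
Every type prefers its assigned level; separation holds.

Yes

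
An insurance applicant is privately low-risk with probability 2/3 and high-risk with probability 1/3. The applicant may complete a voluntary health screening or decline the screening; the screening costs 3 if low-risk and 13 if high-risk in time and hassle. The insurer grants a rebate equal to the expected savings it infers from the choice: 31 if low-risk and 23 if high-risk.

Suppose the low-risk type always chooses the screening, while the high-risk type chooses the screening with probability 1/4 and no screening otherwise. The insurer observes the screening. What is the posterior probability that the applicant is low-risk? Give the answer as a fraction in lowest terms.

P(the screening) = (2/3)·1 + (1/3)·(1/4) = 3/4.
By Bayes' rule, P(low-risk | the screening) = (2/3) / (3/4) = 8/9.

8/9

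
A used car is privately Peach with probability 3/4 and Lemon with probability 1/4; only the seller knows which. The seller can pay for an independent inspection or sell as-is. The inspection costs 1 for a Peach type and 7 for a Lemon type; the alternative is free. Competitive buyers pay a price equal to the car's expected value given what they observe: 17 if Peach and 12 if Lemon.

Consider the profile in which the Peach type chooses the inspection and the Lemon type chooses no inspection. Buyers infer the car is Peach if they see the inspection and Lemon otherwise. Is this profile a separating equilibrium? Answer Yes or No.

Under these beliefs, the inspection earns price 17 and no inspection earns price 12.
Peach: the inspection nets 17 − 1 = 16; no inspection nets 12. Peach prefers the inspection.
Lemon: the inspection nets 17 − 7 = 10; no inspection nets 12. Lemon prefers no inspection.
Neither type deviates, so the separating profile is an equilibrium.

Yes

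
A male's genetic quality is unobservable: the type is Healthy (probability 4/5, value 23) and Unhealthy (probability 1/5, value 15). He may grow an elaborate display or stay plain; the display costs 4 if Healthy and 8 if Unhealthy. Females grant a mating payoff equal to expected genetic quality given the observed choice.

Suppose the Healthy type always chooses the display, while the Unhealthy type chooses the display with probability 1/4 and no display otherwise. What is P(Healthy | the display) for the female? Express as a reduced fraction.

P(the display) = (4/5)·1 + (1/5)·(1/4) = 17/20.
By Bayes' rule, P(Healthy | the display) = (4/5) / (17/20) = 16/17.

16/17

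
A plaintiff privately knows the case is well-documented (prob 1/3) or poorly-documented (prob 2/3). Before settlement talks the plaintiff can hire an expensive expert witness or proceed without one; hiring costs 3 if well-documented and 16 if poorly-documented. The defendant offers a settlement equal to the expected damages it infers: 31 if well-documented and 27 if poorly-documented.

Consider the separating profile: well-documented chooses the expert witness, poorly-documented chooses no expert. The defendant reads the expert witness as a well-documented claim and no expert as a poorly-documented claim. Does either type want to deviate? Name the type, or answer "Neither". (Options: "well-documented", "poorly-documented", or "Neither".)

Neither

The expert witness pays 31; no expert pays 27.
well-documented: assigned the expert witness, nets 31 − 3 = 28; deviating to no expert nets 27.
poorly-documented: assigned no expert, nets 27; deviating to the expert witness nets 31 − 16 = 15.
Both types strictly prefer their assigned action; no profitable deviation.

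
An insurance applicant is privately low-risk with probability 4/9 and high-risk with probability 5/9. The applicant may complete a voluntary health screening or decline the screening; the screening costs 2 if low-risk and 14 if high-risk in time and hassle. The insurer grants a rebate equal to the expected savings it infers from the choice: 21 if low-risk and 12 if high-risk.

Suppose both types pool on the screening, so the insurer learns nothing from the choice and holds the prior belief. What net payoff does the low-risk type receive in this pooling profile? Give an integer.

Pooled rebate = 4/9·21 + 5/9·12 = 16.
low-risk pays cost 2 for the screening, so net payoff = 16 − 2 = 14.

14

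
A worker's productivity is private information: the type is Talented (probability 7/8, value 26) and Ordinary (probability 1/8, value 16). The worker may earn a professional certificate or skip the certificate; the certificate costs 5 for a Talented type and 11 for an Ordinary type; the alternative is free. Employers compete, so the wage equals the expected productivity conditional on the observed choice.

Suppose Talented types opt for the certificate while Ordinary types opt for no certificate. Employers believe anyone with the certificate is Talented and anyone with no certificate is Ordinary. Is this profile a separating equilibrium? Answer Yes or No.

Yes

Under these beliefs, the certificate earns wage 26 and no certificate earns wage 16.
Talented: the certificate nets 26 − 5 = 21; no certificate nets 16. Talented prefers the certificate.
Ordinary: the certificate nets 26 − 11 = 15; no certificate nets 16. Ordinary prefers no certificate.
Neither type deviates, so the separating profile is an equilibrium.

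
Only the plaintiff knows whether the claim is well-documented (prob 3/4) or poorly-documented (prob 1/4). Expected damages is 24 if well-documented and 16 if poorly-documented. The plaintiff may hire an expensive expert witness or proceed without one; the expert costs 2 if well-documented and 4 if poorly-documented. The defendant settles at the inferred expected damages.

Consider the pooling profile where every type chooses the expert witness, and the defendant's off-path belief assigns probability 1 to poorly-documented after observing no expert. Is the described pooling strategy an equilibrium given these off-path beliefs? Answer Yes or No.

Yes

On path, the defendant holds the prior and pays 3/4·24 + 1/4·16 = 22. Off path (no expert), believing poorly-documented, it pays 16.
well-documented: the expert witness nets 22 − 2 = 20; no expert nets 16. well-documented stays.
poorly-documented: the expert witness nets 22 − 4 = 18; no expert nets 16. poorly-documented stays.
No type deviates, so pooling is sustained.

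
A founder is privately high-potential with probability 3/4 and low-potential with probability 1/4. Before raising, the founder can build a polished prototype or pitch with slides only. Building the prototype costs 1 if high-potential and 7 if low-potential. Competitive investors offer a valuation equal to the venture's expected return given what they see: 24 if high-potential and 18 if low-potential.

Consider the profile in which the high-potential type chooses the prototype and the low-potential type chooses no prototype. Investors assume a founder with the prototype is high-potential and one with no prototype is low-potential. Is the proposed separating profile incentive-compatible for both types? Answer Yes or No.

Yes

Under these beliefs, the prototype earns valuation 24 and no prototype earns valuation 18.
high-potential: the prototype nets 24 − 1 = 23; no prototype nets 18. high-potential prefers the prototype.
low-potential: the prototype nets 24 − 7 = 17; no prototype nets 18. low-potential prefers no prototype.
Neither type deviates, so the separating profile is an equilibrium.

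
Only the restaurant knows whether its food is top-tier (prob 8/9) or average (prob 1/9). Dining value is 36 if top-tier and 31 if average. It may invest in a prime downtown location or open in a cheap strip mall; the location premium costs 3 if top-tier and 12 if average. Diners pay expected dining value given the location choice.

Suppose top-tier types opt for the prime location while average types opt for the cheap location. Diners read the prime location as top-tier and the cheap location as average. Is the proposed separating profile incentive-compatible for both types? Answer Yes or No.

Under these beliefs, the prime location earns price premium 36 and the cheap location earns price premium 31.
top-tier: the prime location nets 36 − 3 = 33; the cheap location nets 31. top-tier prefers the prime location.
average: the prime location nets 36 − 12 = 24; the cheap location nets 31. average prefers the cheap location.
Neither type deviates, so the separating profile is an equilibrium.

Yes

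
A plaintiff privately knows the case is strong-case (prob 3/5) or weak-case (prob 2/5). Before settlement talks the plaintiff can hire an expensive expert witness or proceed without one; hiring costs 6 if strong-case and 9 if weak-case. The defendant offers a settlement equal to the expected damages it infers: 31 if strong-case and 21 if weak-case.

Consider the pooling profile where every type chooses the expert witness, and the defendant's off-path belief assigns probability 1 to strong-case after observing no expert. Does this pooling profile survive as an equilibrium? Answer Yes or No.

No

On path, the defendant holds the prior and pays 3/5·31 + 2/5·21 = 27. Off path (no expert), believing strong-case, it pays 31.
strong-case: the expert witness nets 27 − 6 = 21; no expert nets 31. strong-case would deviate.
weak-case: the expert witness nets 27 − 9 = 18; no expert nets 31. weak-case would deviate.
A type deviates, so pooling fails.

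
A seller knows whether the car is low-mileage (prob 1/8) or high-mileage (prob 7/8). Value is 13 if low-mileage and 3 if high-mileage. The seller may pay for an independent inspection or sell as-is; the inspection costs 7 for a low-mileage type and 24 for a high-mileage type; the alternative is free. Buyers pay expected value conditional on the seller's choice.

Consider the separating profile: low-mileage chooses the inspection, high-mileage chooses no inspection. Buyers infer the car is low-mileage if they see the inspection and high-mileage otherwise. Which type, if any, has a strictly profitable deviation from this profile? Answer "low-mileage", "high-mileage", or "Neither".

The inspection pays 13; no inspection pays 3.
low-mileage: assigned the inspection, nets 13 − 7 = 6; deviating to no inspection nets 3.
high-mileage: assigned no inspection, nets 3; deviating to the inspection nets 13 − 24 = -11.
Both types strictly prefer their assigned action; no profitable deviation.

Neither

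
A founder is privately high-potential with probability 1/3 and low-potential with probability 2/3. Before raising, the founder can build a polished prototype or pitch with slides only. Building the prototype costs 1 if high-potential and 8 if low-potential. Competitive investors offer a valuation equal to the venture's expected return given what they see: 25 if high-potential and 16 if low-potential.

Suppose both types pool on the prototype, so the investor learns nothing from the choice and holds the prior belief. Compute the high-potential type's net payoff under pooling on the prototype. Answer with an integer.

Pooled valuation = 1/3·25 + 2/3·16 = 19.
high-potential pays cost 1 for the prototype, so net payoff = 19 − 1 = 18.

18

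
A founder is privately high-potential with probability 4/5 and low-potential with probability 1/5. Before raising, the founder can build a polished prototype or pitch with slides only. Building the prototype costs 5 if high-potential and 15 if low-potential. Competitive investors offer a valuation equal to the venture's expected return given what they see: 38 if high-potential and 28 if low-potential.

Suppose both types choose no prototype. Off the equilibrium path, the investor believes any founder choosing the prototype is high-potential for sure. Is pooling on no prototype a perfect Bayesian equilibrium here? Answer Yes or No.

Yes

On path, the investor holds the prior and pays 4/5·38 + 1/5·28 = 36. Off path (the prototype), believing high-potential, it pays 38.
high-potential: no prototype nets 36; the prototype nets 38 − 5 = 33. high-potential stays.
low-potential: no prototype nets 36; the prototype nets 38 − 15 = 23. low-potential stays.
No type deviates, so pooling is sustained.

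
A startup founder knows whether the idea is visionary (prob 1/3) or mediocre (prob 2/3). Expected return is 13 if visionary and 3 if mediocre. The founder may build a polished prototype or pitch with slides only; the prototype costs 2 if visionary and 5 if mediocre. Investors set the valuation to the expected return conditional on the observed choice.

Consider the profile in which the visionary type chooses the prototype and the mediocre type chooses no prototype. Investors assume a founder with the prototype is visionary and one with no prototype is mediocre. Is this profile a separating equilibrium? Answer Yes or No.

Under these beliefs, the prototype earns valuation 13 and no prototype earns valuation 3.
visionary: the prototype nets 13 − 2 = 11; no prototype nets 3. visionary prefers the prototype.
mediocre: the prototype nets 13 − 5 = 8; no prototype nets 3. mediocre would deviate to the prototype.
mediocre has a profitable deviation, so the profile is not an equilibrium.

No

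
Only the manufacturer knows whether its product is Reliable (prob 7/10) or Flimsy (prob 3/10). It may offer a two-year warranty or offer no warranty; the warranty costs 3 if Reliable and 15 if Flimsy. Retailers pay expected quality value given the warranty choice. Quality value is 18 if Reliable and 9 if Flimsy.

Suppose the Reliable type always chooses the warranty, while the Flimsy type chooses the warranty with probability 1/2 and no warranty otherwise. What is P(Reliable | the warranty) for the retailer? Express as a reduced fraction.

P(the warranty) = (7/10)·1 + (3/10)·(1/2) = 17/20.
By Bayes' rule, P(Reliable | the warranty) = (7/10) / (17/20) = 14/17.

14/17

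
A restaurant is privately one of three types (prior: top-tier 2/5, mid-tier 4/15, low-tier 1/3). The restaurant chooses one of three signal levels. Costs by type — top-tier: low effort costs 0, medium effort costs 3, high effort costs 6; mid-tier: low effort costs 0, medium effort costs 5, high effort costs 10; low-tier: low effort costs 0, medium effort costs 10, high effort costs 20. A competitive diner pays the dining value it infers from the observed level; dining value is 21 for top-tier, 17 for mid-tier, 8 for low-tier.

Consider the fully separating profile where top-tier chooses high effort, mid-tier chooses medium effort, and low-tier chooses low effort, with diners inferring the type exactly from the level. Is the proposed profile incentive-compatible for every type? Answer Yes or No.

Separating price premiums: high effort → 21, medium effort → 17, low effort → 8.
top-tier (assigned high effort): low effort: 8 − 0 = 8; medium effort: 17 − 3 = 14; high effort: 21 − 6 = 15. top-tier stays.
mid-tier (assigned medium effort): low effort: 8 − 0 = 8; medium effort: 17 − 5 = 12; high effort: 21 − 10 = 11. mid-tier stays.
low-tier (assigned low effort): low effort: 8 − 0 = 8; medium effort: 17 − 10 = 7; high effort: 21 − 20 = 1. low-tier stays.
Every type prefers its assigned level; separation holds.

Yes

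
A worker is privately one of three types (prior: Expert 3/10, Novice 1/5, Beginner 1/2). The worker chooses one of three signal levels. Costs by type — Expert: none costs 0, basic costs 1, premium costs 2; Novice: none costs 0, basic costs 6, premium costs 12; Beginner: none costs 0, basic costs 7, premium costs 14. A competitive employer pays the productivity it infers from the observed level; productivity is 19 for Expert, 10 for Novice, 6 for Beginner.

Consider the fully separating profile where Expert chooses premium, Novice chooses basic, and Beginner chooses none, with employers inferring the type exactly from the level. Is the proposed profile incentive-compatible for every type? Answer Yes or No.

Separating wages: premium → 19, basic → 10, none → 6.
Expert (assigned premium): none: 6 − 0 = 6; basic: 10 − 1 = 9; premium: 19 − 2 = 17. Expert stays.
Novice (assigned basic): none: 6 − 0 = 6; basic: 10 − 6 = 4; premium: 19 − 12 = 7. Novice prefers premium.
Beginner (assigned none): none: 6 − 0 = 6; basic: 10 − 7 = 3; premium: 19 − 14 = 5. Beginner stays.
At least one type deviates; the separating profile fails.

No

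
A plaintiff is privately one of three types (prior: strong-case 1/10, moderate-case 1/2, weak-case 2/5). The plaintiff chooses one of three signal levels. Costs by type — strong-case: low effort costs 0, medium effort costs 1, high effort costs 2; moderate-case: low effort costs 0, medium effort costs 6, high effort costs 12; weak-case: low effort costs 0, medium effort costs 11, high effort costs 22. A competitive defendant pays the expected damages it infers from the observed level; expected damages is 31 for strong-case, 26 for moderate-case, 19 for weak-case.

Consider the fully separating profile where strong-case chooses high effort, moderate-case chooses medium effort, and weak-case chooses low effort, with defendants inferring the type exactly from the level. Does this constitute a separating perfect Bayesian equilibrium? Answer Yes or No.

Yes

Separating settlements: high effort → 31, medium effort → 26, low effort → 19.
strong-case (assigned high effort): low effort: 19 − 0 = 19; medium effort: 26 − 1 = 25; high effort: 31 − 2 = 29. strong-case stays.
moderate-case (assigned medium effort): low effort: 19 − 0 = 19; medium effort: 26 − 6 = 20; high effort: 31 − 12 = 19. moderate-case stays.
weak-case (assigned low effort): low effort: 19 − 0 = 19; medium effort: 26 − 11 = 15; high effort: 31 − 22 = 9. weak-case stays.
Every type prefers its assigned level; separation holds.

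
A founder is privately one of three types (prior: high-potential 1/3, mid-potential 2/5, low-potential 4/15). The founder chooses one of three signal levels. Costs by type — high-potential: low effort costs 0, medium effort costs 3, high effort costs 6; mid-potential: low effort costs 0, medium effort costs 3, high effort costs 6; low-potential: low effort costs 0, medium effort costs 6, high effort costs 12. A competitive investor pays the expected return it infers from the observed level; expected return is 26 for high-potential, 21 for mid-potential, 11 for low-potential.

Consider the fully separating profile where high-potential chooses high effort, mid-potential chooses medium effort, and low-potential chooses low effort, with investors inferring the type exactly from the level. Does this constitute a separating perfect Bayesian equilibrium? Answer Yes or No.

No

Separating valuations: high effort → 26, medium effort → 21, low effort → 11.
high-potential (assigned high effort): low effort: 11 − 0 = 11; medium effort: 21 − 3 = 18; high effort: 26 − 6 = 20. high-potential stays.
mid-potential (assigned medium effort): low effort: 11 − 0 = 11; medium effort: 21 − 3 = 18; high effort: 26 − 6 = 20. mid-potential prefers high effort.
low-potential (assigned low effort): low effort: 11 − 0 = 11; medium effort: 21 − 6 = 15; high effort: 26 − 12 = 14. low-potential prefers medium effort.
At least one type deviates; the separating profile fails.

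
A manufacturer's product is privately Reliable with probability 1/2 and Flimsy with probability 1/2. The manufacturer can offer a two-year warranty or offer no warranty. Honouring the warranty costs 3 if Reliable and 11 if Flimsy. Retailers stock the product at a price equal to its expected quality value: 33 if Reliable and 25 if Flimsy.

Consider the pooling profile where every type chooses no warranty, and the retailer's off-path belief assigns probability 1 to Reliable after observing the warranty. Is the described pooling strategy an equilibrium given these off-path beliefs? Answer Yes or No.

No

On path, the retailer holds the prior and pays 1/2·33 + 1/2·25 = 29. Off path (the warranty), believing Reliable, it pays 33.
Reliable: no warranty nets 29; the warranty nets 33 − 3 = 30. Reliable would deviate.
Flimsy: no warranty nets 29; the warranty nets 33 − 11 = 22. Flimsy stays.
A type deviates, so pooling fails.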